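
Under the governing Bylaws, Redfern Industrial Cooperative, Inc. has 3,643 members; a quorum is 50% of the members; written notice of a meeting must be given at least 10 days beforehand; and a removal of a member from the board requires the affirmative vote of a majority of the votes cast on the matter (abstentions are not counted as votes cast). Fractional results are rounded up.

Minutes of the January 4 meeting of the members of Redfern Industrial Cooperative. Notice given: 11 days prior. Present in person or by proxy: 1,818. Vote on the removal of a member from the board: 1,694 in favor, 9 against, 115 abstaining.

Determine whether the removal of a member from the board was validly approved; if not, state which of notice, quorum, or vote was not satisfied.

Notice: 11 days given; 10 required. Satisfied.
Quorum: 50% of 3,643 = 1,821.50, rounded up to 1,822; 1,818 present. Not satisfied.
Vote: requires a majority of the votes cast (1,818 − 115 abstaining = 1,703); a majority of 1703 is 852, so 852 needed; 1,694 in favor. Satisfied.

Invalid — quorum requirement not satisfied.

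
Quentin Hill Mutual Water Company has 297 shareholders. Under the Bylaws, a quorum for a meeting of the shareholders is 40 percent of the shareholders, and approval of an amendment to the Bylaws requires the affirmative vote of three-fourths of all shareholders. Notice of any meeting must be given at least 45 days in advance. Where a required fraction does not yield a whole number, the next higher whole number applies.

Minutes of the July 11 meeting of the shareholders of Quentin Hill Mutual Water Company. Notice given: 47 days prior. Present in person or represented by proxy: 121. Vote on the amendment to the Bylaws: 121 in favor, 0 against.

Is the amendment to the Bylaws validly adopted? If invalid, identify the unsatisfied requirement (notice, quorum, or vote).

Invalid — vote requirement not satisfied.

Notice: 47 days given; 45 required. Satisfied.
Quorum: 40% of 297 = 118.80, rounded up to 119; 121 present. Satisfied.
Vote: requires three-fourths of all shareholders (297); 3/4 of 297 = 222.75, rounded up to 223, so 223 needed; 121 in favor. Not satisfied.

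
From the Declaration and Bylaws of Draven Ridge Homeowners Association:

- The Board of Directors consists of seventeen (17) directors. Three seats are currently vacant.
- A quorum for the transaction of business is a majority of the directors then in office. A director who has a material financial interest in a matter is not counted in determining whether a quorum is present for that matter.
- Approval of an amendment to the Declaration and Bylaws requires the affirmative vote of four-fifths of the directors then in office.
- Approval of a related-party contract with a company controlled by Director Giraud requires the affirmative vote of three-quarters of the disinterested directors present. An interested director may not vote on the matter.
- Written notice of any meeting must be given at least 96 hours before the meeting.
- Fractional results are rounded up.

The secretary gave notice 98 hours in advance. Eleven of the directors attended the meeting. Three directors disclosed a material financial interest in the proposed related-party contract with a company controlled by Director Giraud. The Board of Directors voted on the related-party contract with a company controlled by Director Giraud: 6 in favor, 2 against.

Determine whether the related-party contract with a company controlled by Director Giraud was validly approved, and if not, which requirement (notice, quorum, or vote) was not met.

Valid — all requirements satisfied.

Notice: 98 hours given; 96 required (98 ≥ 96). Satisfied.
Quorum: 11 present, but the 3 interested directors do not count, leaving 8. Quorum is 8. Satisfied.
Vote: the related-party contract with a company controlled by Director Giraud requires three-fourths of the disinterested directors present (11 − 3 = 8). 3/4 of 8 = 6, so 6 affirmative votes are needed; 6 voted in favor. Satisfied.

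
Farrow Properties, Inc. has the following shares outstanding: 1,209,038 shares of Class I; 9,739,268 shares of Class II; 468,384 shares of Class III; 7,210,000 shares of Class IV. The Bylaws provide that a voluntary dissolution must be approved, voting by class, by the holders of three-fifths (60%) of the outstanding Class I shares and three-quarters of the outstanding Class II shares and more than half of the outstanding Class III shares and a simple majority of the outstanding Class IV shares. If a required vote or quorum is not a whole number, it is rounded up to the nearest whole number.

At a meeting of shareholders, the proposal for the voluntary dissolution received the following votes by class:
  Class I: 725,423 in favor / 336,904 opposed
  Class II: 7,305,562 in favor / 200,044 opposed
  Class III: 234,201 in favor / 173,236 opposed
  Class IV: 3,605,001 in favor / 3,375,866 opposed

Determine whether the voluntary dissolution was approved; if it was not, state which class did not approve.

Approved — every class gave the required vote.

Class I: 3/5 of 1209038 = 725422.80, rounded up to 725423; 725,423 required, 725,423 in favor — approved.
Class II: 3/4 of 9739268 = 7304451; 7,304,451 required, 7,305,562 in favor — approved.
Class III: a majority of 468384 is 234193; 234,193 required, 234,201 in favor — approved.
Class IV: a majority of 7210000 is 3605001; 3,605,001 required, 3,605,001 in favor — approved.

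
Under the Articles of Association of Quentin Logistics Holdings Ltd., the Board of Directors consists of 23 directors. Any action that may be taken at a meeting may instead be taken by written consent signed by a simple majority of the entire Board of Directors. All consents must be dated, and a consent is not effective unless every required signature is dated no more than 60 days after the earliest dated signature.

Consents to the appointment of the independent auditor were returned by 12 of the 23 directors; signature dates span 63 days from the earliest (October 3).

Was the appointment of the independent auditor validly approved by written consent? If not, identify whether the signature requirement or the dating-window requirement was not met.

Not effective — dating-window requirement not satisfied.

Signatures required: a simple majority of 23 — a majority of 23 is 12, so 12 needed; 12 signed. Sufficient.
Dating window: the latest signature is 63 days after the earliest; the limit is 60 days. Outside the window.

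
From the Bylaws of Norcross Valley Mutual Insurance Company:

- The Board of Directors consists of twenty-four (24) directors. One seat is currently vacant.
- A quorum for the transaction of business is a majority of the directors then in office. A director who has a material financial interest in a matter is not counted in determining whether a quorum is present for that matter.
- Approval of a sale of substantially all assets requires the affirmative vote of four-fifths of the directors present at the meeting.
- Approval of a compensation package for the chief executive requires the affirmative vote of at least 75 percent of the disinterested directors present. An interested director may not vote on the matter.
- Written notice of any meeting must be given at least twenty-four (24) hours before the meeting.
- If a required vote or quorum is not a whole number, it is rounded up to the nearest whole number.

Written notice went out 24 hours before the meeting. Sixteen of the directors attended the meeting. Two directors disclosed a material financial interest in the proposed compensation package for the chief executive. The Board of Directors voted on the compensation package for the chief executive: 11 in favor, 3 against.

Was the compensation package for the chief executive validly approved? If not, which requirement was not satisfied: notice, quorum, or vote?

Notice: 24 hours given; 24 required (24 ≥ 24). Satisfied.
Quorum: 16 present, but the 2 interested directors do not count, leaving 14. Quorum is 12. Satisfied.
Vote: the compensation package for the chief executive requires three-fourths of the disinterested directors present (16 − 2 = 14). 3/4 of 14 = 10.50, rounded up to 11, so 11 affirmative votes are needed; 11 voted in favor. Satisfied.

Valid — all requirements satisfied.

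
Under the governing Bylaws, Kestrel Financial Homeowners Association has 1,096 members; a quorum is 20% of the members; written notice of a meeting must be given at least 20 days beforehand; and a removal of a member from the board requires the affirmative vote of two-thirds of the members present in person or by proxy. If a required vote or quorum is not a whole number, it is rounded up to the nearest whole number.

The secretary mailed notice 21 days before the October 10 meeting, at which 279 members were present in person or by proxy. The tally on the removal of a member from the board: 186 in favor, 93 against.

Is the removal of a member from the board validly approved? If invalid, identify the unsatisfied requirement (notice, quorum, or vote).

Valid — all requirements satisfied.

Notice: 21 days given; 20 required. Satisfied.
Quorum: 20% of 1,096 = 219.20, rounded up to 220; 279 present. Satisfied.
Vote: requires two-thirds of those present (279); 2/3 of 279 = 186, so 186 needed; 186 in favor. Satisfied.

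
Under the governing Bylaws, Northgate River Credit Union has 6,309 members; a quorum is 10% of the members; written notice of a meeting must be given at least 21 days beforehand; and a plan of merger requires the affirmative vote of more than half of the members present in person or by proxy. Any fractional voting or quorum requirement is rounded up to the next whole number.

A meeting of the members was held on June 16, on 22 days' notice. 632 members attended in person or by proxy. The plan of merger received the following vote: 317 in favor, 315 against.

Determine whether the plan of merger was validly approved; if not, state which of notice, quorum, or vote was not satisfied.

Notice: 22 days given; 21 required. Satisfied.
Quorum: 10% of 6,309 = 630.90, rounded up to 631; 632 present. Satisfied.
Vote: requires a majority of those present (632); a majority of 632 is 317, so 317 needed; 317 in favor. Satisfied.

Valid — all requirements satisfied.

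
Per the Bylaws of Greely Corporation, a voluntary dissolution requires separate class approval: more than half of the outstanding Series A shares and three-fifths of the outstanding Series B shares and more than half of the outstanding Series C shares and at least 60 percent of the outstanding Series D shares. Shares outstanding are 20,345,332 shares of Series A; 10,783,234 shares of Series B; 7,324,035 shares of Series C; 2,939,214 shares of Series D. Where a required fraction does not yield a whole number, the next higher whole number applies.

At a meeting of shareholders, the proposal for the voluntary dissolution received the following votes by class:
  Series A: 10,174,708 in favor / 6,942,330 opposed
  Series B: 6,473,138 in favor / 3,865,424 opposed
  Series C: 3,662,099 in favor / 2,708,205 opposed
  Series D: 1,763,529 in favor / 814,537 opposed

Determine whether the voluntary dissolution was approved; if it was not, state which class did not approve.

Series A: a majority of 20345332 is 10172667; 10,172,667 required, 10,174,708 in favor — approved.
Series B: 3/5 of 10783234 = 6469940.40, rounded up to 6469941; 6,469,941 required, 6,473,138 in favor — approved.
Series C: a majority of 7324035 is 3662018; 3,662,018 required, 3,662,099 in favor — approved.
Series D: 3/5 of 2939214 = 1763528.40, rounded up to 1763529; 1,763,529 required, 1,763,529 in favor — approved.

Approved — every class gave the required vote.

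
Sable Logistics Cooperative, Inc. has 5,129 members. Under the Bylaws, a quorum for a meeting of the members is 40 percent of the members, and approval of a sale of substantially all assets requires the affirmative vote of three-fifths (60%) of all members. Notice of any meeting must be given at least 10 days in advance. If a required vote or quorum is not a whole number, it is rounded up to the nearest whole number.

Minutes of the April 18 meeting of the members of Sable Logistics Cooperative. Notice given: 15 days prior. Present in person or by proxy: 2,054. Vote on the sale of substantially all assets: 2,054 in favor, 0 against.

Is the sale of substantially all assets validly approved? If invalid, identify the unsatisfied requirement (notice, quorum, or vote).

Invalid — vote requirement not satisfied.

Notice: 15 days given; 10 required. Satisfied.
Quorum: 40% of 5,129 = 2,051.60, rounded up to 2,052; 2,054 present. Satisfied.
Vote: requires three-fifths of all members (5,129); 3/5 of 5129 = 3077.40, rounded up to 3078, so 3,078 needed; 2,054 in favor. Not satisfied.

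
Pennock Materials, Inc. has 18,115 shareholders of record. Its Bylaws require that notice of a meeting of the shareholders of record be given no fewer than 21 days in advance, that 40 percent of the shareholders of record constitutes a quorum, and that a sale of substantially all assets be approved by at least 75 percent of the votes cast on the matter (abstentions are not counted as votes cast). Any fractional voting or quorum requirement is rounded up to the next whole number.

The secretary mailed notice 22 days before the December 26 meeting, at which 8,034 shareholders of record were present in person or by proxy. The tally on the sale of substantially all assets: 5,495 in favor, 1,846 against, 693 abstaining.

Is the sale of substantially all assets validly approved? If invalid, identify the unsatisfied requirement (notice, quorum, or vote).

Notice: 22 days given; 21 required. Satisfied.
Quorum: 40% of 18,115 = 7,246; 8,034 present. Satisfied.
Vote: requires three-fourths of the votes cast (8,034 − 693 abstaining = 7,341); 3/4 of 7341 = 5505.75, rounded up to 5506, so 5,506 needed; 5,495 in favor. Not satisfied.

Invalid — vote requirement not satisfied.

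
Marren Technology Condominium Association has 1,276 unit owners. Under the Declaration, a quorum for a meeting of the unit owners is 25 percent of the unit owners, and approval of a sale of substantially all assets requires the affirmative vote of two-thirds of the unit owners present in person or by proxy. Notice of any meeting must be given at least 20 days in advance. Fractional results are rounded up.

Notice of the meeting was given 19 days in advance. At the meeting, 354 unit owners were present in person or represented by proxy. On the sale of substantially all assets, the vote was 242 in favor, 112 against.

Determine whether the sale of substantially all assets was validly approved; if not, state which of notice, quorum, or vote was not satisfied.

Notice: 19 days given; 20 required. Not satisfied.
Quorum: 25% of 1,276 = 319; 354 present. Satisfied.
Vote: requires two-thirds of those present (354); 2/3 of 354 = 236, so 236 needed; 242 in favor. Satisfied.

Invalid — notice requirement not satisfied.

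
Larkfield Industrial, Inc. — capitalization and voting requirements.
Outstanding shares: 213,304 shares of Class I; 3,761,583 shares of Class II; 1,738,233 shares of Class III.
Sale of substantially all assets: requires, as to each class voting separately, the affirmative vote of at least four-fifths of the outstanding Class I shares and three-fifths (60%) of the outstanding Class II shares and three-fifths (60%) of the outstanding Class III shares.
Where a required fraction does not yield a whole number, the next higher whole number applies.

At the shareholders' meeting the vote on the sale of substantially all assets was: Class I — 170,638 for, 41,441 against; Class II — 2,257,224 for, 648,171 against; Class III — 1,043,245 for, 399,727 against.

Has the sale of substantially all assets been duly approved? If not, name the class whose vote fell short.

Class I: 4/5 of 213304 = 170643.20, rounded up to 170644; 170,644 required, 170,638 in favor — not approved.
Class II: 3/5 of 3761583 = 2256949.80, rounded up to 2256950; 2,256,950 required, 2,257,224 in favor — approved.
Class III: 3/5 of 1738233 = 1042939.80, rounded up to 1042940; 1,042,940 required, 1,043,245 in favor — approved.

Not approved — the Class I shares did not give the required vote.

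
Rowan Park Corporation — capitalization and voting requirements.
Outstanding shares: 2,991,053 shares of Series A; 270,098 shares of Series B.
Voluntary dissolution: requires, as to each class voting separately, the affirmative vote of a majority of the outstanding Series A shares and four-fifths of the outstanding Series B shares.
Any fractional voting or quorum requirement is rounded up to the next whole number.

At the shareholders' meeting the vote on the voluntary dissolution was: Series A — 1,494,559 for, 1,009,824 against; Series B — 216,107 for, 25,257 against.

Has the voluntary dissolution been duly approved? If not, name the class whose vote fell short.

Series A: a majority of 2991053 is 1495527; 1,495,527 required, 1,494,559 in favor — not approved.
Series B: 4/5 of 270098 = 216078.40, rounded up to 216079; 216,079 required, 216,107 in favor — approved.

Not approved — the Series A shares did not give the required vote.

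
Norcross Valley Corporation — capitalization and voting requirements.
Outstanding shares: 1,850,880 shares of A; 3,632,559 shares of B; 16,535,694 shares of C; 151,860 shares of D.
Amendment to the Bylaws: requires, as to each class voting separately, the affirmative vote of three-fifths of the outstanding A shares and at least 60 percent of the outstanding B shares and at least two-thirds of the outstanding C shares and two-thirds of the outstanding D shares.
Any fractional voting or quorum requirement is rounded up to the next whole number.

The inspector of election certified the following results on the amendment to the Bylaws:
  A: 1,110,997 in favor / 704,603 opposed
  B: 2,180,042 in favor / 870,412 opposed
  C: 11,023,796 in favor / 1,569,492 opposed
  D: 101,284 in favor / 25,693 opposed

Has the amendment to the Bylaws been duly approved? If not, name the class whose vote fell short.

A: 3/5 of 1850880 = 1110528; 1,110,528 required, 1,110,997 in favor — approved.
B: 3/5 of 3632559 = 2179535.40, rounded up to 2179536; 2,179,536 required, 2,180,042 in favor — approved.
C: 2/3 of 16535694 = 11023796; 11,023,796 required, 11,023,796 in favor — approved.
D: 2/3 of 151860 = 101240; 101,240 required, 101,284 in favor — approved.

Approved — every class gave the required vote.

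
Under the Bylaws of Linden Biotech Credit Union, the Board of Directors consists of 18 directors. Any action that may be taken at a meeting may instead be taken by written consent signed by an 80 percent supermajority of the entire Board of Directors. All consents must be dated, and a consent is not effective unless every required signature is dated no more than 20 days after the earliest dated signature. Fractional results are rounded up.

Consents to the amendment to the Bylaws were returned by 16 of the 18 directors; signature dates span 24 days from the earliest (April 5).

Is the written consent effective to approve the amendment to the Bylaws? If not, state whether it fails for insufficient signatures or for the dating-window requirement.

Not effective — dating-window requirement not satisfied.

Signatures required: an 80 percent supermajority of 18 — 4/5 of 18 = 14.40, rounded up to 15, so 15 needed; 16 signed. Sufficient.
Dating window: the latest signature is 24 days after the earliest; the limit is 20 days. Outside the window.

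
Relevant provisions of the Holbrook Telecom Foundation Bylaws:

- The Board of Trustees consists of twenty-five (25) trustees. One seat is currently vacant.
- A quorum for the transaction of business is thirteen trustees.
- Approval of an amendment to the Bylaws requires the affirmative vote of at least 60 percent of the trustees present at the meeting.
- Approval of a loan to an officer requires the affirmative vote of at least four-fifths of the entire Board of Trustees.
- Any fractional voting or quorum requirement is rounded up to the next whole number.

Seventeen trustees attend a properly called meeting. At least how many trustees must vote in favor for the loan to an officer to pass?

The loan to an officer requires four-fifths of the entire Board of Trustees (25).
4/5 of 25 = 20.
(Only 17 can vote, so the loan to an officer cannot pass at this meeting, but the required vote is still 20.)

20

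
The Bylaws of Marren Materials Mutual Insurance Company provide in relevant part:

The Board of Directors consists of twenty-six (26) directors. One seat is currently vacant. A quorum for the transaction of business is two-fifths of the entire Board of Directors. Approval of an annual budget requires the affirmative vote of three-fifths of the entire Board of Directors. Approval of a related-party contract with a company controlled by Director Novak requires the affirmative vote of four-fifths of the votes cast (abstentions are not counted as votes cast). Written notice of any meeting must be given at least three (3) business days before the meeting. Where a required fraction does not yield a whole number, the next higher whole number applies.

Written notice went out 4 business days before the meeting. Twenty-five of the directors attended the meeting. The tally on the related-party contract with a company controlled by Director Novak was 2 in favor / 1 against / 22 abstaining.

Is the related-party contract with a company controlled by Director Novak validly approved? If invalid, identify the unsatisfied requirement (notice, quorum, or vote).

Notice: 4 business days given; 3 required (4 ≥ 3). Satisfied.
Quorum: 25 present; quorum is 11. Satisfied.
Vote: the related-party contract with a company controlled by Director Novak requires four-fifths of the votes cast (25 present − 22 abstaining = 3). 4/5 of 3 = 2.40, rounded up to 3, so 3 affirmative votes are needed; 2 voted in favor. Not satisfied.

Invalid — vote requirement not satisfied.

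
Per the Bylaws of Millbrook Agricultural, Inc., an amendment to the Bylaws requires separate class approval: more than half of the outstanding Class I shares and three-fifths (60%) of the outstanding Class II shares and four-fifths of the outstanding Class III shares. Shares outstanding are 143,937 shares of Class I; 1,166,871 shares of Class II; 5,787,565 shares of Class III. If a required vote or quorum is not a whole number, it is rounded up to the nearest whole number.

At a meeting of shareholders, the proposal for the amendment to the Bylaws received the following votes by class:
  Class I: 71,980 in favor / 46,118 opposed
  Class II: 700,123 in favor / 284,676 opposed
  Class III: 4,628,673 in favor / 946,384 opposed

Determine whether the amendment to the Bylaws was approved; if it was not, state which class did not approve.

Class I: a majority of 143937 is 71969; 71,969 required, 71,980 in favor — approved.
Class II: 3/5 of 1166871 = 700122.60, rounded up to 700123; 700,123 required, 700,123 in favor — approved.
Class III: 4/5 of 5787565 = 4630052; 4,630,052 required, 4,628,673 in favor — not approved.

Not approved — the Class III shares did not give the required vote.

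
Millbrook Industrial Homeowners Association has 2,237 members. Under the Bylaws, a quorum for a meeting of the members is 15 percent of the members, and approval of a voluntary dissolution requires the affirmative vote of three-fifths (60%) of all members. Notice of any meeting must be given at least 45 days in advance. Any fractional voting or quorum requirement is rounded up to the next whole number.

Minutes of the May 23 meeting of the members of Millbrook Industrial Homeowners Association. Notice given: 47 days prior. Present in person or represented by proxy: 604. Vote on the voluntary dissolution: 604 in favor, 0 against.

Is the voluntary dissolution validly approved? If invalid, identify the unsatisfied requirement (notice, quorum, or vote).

Notice: 47 days given; 45 required. Satisfied.
Quorum: 15% of 2,237 = 335.55, rounded up to 336; 604 present. Satisfied.
Vote: requires three-fifths of all members (2,237); 3/5 of 2237 = 1342.20, rounded up to 1343, so 1,343 needed; 604 in favor. Not satisfied.

Invalid — vote requirement not satisfied.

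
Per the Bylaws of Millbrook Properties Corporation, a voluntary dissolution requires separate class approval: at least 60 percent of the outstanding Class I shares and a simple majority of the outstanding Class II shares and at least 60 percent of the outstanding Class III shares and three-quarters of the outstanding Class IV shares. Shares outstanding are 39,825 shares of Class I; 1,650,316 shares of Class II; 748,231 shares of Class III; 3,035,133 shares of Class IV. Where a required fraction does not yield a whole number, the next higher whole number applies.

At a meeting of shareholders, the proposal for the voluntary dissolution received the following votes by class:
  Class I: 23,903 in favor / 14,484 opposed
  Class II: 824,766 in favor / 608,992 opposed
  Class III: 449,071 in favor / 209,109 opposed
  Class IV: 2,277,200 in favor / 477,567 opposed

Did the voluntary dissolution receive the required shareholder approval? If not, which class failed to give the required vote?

Class I: 3/5 of 39825 = 23895; 23,895 required, 23,903 in favor — approved.
Class II: a majority of 1650316 is 825159; 825,159 required, 824,766 in favor — not approved.
Class III: 3/5 of 748231 = 448938.60, rounded up to 448939; 448,939 required, 449,071 in favor — approved.
Class IV: 3/4 of 3035133 = 2276349.75, rounded up to 2276350; 2,276,350 required, 2,277,200 in favor — approved.

Not approved — the Class II shares did not give the required vote.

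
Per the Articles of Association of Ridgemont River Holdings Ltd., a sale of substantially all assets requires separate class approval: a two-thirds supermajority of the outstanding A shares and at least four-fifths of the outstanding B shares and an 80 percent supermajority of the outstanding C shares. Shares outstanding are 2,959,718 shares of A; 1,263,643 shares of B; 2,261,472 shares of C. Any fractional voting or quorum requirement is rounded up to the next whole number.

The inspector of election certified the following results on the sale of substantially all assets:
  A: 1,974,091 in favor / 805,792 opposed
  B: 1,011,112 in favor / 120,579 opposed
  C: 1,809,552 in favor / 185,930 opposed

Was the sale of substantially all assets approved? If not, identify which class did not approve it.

Approved — every class gave the required vote.

A: 2/3 of 2959718 = 1973145.33, rounded up to 1973146; 1,973,146 required, 1,974,091 in favor — approved.
B: 4/5 of 1263643 = 1010914.40, rounded up to 1010915; 1,010,915 required, 1,011,112 in favor — approved.
C: 4/5 of 2261472 = 1809177.60, rounded up to 1809178; 1,809,178 required, 1,809,552 in favor — approved.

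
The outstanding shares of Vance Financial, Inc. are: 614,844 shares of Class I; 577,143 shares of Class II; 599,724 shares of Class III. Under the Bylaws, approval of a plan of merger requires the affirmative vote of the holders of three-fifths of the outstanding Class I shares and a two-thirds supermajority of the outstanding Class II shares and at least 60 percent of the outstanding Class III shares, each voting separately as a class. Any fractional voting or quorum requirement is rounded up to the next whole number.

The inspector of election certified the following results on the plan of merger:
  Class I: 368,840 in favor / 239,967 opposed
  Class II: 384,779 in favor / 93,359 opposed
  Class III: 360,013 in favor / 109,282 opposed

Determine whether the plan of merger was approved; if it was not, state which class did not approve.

Class I: 3/5 of 614844 = 368906.40, rounded up to 368907; 368,907 required, 368,840 in favor — not approved.
Class II: 2/3 of 577143 = 384762; 384,762 required, 384,779 in favor — approved.
Class III: 3/5 of 599724 = 359834.40, rounded up to 359835; 359,835 required, 360,013 in favor — approved.

Not approved — the Class I shares did not give the required vote.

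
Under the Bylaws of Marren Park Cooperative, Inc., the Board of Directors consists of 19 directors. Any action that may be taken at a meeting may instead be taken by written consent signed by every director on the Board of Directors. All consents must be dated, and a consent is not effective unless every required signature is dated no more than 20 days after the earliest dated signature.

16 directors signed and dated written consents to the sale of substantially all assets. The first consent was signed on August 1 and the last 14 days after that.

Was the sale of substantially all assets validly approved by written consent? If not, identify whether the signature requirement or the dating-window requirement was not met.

Signatures required: all of 19 — unanimous means all 19, so 19 needed; 16 signed. Insufficient.
Dating window: the latest signature is 14 days after the earliest; the limit is 20 days. Within the window.

Not effective — insufficient signatures.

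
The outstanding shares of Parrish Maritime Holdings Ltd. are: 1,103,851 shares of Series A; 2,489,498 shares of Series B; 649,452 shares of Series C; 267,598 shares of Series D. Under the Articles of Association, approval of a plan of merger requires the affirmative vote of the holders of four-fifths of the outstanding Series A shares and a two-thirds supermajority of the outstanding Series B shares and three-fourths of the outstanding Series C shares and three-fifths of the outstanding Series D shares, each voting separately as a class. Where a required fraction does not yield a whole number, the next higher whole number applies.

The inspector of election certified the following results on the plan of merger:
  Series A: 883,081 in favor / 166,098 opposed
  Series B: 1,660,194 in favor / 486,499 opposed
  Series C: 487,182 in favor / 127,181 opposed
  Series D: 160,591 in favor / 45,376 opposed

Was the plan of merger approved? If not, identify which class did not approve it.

Series A: 4/5 of 1103851 = 883080.80, rounded up to 883081; 883,081 required, 883,081 in favor — approved.
Series B: 2/3 of 2489498 = 1659665.33, rounded up to 1659666; 1,659,666 required, 1,660,194 in favor — approved.
Series C: 3/4 of 649452 = 487089; 487,089 required, 487,182 in favor — approved.
Series D: 3/5 of 267598 = 160558.80, rounded up to 160559; 160,559 required, 160,591 in favor — approved.

Approved — every class gave the required vote.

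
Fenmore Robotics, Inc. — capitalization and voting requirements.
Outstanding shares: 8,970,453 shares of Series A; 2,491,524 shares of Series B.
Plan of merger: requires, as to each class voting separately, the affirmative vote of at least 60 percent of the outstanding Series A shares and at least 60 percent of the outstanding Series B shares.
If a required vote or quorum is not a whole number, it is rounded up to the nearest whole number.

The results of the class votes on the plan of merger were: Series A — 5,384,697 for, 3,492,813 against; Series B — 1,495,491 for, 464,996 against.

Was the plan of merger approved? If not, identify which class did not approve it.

Approved — every class gave the required vote.

Series A: 3/5 of 8970453 = 5382271.80, rounded up to 5382272; 5,382,272 required, 5,384,697 in favor — approved.
Series B: 3/5 of 2491524 = 1494914.40, rounded up to 1494915; 1,494,915 required, 1,495,491 in favor — approved.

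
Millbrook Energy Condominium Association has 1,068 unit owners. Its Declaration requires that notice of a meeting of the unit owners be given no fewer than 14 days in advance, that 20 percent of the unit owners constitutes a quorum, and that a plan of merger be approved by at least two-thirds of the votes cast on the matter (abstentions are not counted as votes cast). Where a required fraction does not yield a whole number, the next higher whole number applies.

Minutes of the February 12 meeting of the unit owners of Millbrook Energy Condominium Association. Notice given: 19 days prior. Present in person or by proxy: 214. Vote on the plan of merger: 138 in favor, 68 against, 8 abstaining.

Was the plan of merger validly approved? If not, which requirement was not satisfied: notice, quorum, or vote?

Notice: 19 days given; 14 required. Satisfied.
Quorum: 20% of 1,068 = 213.60, rounded up to 214; 214 present. Satisfied.
Vote: requires two-thirds of the votes cast (214 − 8 abstaining = 206); 2/3 of 206 = 137.33, rounded up to 138, so 138 needed; 138 in favor. Satisfied.

Valid — all requirements satisfied.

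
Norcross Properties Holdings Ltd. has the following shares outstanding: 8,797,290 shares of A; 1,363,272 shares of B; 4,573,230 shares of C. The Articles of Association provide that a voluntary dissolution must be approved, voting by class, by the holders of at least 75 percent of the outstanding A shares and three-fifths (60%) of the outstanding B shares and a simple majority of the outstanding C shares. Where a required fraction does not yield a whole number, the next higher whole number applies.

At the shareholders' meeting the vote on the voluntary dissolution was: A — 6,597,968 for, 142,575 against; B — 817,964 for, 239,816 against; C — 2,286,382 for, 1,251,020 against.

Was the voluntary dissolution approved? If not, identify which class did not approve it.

Not approved — the C shares did not give the required vote.

A: 3/4 of 8797290 = 6597967.50, rounded up to 6597968; 6,597,968 required, 6,597,968 in favor — approved.
B: 3/5 of 1363272 = 817963.20, rounded up to 817964; 817,964 required, 817,964 in favor — approved.
C: a majority of 4573230 is 2286616; 2,286,616 required, 2,286,382 in favor — not approved.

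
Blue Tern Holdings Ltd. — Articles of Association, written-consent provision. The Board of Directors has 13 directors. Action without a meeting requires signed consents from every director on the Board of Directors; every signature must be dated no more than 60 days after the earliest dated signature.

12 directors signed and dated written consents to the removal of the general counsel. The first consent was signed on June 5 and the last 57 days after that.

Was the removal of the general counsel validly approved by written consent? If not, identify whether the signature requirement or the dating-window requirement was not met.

Not effective — insufficient signatures.

Signatures required: all of 13 — unanimous means all 13, so 13 needed; 12 signed. Insufficient.
Dating window: the latest signature is 57 days after the earliest; the limit is 60 days. Within the window.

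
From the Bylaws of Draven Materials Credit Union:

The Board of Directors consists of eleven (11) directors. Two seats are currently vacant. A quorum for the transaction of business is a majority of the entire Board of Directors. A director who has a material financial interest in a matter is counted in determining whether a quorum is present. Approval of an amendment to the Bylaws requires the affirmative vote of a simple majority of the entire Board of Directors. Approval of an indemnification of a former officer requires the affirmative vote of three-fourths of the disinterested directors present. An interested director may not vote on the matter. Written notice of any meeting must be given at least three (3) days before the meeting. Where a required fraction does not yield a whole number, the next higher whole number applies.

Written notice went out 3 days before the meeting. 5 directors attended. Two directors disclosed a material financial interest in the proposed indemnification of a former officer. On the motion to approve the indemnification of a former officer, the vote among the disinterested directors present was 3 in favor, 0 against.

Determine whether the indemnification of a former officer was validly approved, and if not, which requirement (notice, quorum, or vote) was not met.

Invalid — quorum requirement not satisfied.

Notice: 3 days given; 3 required (3 ≥ 3). Satisfied.
Quorum: 5 present (interested directors count toward quorum); quorum is 6. Not satisfied.
Vote: the indemnification of a former officer requires three-fourths of the disinterested directors present (5 − 2 = 3). 3/4 of 3 = 2.25, rounded up to 3, so 3 affirmative votes are needed; 3 voted in favor. Satisfied. (Moot — without a quorum no business can be validly transacted.)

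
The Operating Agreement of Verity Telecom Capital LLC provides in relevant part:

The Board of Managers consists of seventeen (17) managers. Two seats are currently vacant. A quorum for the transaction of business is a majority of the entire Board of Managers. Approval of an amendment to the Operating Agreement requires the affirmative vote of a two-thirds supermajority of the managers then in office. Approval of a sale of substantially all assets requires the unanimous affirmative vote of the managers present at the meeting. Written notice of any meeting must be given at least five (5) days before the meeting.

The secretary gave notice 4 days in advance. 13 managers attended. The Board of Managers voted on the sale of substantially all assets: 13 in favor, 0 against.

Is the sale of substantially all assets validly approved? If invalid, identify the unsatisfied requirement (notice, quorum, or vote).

Notice: 4 days given; 5 required (4 < 5). Not satisfied.
Quorum: 13 present; quorum is 9. Satisfied.
Vote: the sale of substantially all assets requires the unanimous vote of the managers present (13). Unanimous means all 13, so 13 affirmative votes are needed; 13 voted in favor. Satisfied.

Invalid — notice requirement not satisfied.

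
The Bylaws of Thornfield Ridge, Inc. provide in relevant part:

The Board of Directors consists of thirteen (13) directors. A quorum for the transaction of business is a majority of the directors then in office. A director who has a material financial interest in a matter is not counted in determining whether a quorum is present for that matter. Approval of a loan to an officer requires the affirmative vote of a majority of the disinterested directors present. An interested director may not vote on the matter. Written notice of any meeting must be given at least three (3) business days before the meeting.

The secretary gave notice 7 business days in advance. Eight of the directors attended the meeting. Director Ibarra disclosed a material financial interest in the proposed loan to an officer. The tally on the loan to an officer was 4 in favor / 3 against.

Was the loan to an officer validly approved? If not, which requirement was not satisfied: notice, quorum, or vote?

Notice: 7 business days given; 3 required (7 ≥ 3). Satisfied.
Quorum: 8 present, but the 1 interested director does not count, leaving 7. Quorum is 7. Satisfied.
Vote: the loan to an officer requires a majority of the disinterested directors present (8 − 1 = 7). A majority of 7 is 4, so 4 affirmative votes are needed; 4 voted in favor. Satisfied.

Valid — all requirements satisfied.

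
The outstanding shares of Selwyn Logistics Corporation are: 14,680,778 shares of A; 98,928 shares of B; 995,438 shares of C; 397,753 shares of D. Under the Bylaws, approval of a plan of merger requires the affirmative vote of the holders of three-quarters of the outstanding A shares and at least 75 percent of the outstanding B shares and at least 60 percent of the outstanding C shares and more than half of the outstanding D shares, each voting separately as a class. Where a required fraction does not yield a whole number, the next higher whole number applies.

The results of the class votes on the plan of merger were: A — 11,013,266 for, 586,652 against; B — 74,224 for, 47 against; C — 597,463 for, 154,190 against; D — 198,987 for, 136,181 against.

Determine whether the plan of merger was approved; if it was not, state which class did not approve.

A: 3/4 of 14680778 = 11010583.50, rounded up to 11010584; 11,010,584 required, 11,013,266 in favor — approved.
B: 3/4 of 98928 = 74196; 74,196 required, 74,224 in favor — approved.
C: 3/5 of 995438 = 597262.80, rounded up to 597263; 597,263 required, 597,463 in favor — approved.
D: a majority of 397753 is 198877; 198,877 required, 198,987 in favor — approved.

Approved — every class gave the required vote.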